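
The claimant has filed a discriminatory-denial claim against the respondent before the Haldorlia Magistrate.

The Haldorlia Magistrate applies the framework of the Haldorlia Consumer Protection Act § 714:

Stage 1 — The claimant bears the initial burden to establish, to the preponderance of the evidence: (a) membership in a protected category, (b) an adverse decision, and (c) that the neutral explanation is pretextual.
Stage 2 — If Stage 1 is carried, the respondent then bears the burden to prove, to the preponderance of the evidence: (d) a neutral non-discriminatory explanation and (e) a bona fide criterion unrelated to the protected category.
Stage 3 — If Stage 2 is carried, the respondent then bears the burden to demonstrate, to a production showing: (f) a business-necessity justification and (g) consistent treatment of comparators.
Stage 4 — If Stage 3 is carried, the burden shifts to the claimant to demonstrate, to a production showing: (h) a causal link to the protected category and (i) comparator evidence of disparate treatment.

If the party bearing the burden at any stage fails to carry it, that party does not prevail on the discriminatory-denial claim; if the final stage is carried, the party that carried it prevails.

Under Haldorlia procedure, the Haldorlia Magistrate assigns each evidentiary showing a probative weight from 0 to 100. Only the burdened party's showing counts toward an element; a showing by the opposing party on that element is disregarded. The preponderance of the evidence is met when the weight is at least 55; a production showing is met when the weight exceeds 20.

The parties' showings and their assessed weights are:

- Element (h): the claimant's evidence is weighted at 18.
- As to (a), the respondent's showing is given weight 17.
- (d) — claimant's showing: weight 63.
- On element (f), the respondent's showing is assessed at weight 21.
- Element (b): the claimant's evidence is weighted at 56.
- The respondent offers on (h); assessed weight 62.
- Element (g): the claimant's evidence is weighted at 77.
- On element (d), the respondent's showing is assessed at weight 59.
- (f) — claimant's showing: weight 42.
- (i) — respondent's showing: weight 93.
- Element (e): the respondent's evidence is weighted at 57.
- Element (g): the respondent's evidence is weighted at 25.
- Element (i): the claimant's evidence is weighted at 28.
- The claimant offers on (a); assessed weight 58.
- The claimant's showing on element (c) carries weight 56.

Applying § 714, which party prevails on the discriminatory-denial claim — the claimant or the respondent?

At Stage 1 the claimant must meet the preponderance of the evidence (weight is at least 55): on (a) the weight is 58 (the respondent's 17 is given no effect), which does reach 55, so (a) meets the standard; on (b) the weight is 56, ≥ 55, so (b) meets the standard; on (c) the weight is 56, which does reach 55, so (c) meets the standard.
  All elements met. The burden passes to the respondent.
At Stage 2 the respondent must meet the preponderance of the evidence (weight is at least 55): on (d) the weight is 59 (the claimant's 63 is given no effect), ≥ 55, so (d) meets the standard; on (e) the weight is 57, which does reach 55, so (e) meets the standard.
  All elements met. The respondent retains the burden for Stage 3.
At Stage 3 the respondent must meet a production showing (weight exceeds 20): on (f) the weight is 21 (the claimant's 42 is given no effect), which does exceed 20, so (f) meets the standard; on (g) the weight is 25 (the claimant's 77 is given no effect), > 20, so (g) meets the standard.
  All elements met. The burden passes to the claimant.
At Stage 4 the claimant must meet a production showing (weight exceeds 20): on (h) the weight is 18 (the respondent's 62 is given no effect), ≤ 20, so (h) does not meet the standard; on (i) the weight is 28 (the respondent's 93 is given no effect), which does exceed 20, so (i) meets the standard.
  Not every element is met, so the claimant fails to carry Stage 4.
The respondent prevails.

respondent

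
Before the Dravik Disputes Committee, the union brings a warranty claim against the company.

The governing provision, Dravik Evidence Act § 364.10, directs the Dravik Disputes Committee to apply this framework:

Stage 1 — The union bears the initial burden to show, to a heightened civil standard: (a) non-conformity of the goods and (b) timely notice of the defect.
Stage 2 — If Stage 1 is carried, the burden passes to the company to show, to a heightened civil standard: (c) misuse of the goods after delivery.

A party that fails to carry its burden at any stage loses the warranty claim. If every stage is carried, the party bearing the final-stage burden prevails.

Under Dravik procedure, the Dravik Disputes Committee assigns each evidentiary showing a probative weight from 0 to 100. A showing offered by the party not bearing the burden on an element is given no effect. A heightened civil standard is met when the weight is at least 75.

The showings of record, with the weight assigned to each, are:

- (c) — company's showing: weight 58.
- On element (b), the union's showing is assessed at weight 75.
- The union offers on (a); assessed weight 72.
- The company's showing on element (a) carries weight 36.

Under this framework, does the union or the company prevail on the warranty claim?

At Stage 1 the union must meet a heightened civil standard (weight is at least 75): on (a) the weight is 72 (the company's 36 is given no effect), < 75, so (a) does not meet the standard; on (b) the weight is 75, ≥ 75, so (b) meets the standard.
  Stage 1 not carried; the union fails its burden.
The analysis ends at Stage 1; the company prevails.

company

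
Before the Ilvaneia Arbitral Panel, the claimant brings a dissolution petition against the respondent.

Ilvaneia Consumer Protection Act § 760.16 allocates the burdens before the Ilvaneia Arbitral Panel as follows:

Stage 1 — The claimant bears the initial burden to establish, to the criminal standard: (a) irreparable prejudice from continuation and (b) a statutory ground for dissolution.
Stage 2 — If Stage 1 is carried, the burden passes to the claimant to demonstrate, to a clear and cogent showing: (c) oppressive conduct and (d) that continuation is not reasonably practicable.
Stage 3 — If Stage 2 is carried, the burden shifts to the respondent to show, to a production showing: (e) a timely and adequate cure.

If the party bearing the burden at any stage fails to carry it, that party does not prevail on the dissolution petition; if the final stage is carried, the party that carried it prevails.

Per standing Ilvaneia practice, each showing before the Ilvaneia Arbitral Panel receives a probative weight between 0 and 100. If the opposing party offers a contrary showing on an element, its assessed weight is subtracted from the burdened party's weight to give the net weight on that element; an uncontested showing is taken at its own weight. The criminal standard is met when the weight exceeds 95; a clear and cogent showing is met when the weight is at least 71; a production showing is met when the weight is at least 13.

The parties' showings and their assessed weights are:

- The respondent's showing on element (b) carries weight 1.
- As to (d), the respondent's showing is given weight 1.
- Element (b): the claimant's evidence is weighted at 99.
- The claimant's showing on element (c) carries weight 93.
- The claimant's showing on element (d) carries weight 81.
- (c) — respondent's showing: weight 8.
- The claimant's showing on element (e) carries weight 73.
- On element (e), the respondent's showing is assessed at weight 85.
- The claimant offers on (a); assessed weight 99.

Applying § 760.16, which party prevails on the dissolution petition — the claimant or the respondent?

At Stage 1 the claimant must meet the criminal standard (weight exceeds 95): on (a) the weight is 99, > 95, so (a) meets the standard; on (b) the weight is 99 less the opposing 1 gives net 98, which does exceed 95, so (b) meets the standard.
  Stage 1 carried; the burden remains with the claimant.
At Stage 2 the claimant must meet a clear and cogent showing (weight is at least 71): on (c) the weight is 93 less the opposing 8 gives net 85, ≥ 71, so (c) meets the standard; on (d) the weight is 81 less the opposing 1 gives net 80, which does reach 71, so (d) meets the standard.
  The claimant carries Stage 2; the respondent now bears the burden.
At Stage 3 the respondent must meet a production showing (weight is at least 13): on (e) the weight is 85 less the opposing 73 gives net 12, which does not reach 13, so (e) does not meet the standard.
  Not every element is met, so the respondent fails to carry Stage 3.
So the claimant prevails.

claimant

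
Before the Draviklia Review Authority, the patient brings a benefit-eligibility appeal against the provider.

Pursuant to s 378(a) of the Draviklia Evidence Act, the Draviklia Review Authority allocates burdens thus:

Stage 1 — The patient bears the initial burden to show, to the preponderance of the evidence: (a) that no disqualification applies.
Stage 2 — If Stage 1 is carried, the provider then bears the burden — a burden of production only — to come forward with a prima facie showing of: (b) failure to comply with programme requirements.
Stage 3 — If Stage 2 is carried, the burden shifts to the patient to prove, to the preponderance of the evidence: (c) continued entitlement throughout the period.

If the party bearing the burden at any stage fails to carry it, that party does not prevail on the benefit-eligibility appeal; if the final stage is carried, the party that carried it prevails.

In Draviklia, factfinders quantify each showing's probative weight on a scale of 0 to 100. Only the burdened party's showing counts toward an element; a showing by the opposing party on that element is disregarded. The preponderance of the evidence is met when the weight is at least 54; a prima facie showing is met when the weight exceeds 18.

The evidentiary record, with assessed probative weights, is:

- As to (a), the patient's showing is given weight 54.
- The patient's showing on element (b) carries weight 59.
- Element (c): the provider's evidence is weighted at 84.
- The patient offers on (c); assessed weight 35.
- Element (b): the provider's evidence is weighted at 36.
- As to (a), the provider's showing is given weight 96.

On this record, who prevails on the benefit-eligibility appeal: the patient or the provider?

provider

Stage 1 (patient, the preponderance of the evidence, weight is at least 54): (a) 54 (provider's 96 disregarded) ≥ 54 — meets.
  All elements met. The burden passes to the provider.
Stage 2 (provider, a prima facie showing, weight exceeds 18): (b) 36 (patient's 59 disregarded) > 18 — meets.
  Stage 2 is satisfied; the onus moves to the patient.
Stage 3 (patient, the preponderance of the evidence, weight is at least 54): (c) 35 (provider's 84 disregarded) < 54 — fails.
  The patient does not carry Stage 3.
The provider prevails.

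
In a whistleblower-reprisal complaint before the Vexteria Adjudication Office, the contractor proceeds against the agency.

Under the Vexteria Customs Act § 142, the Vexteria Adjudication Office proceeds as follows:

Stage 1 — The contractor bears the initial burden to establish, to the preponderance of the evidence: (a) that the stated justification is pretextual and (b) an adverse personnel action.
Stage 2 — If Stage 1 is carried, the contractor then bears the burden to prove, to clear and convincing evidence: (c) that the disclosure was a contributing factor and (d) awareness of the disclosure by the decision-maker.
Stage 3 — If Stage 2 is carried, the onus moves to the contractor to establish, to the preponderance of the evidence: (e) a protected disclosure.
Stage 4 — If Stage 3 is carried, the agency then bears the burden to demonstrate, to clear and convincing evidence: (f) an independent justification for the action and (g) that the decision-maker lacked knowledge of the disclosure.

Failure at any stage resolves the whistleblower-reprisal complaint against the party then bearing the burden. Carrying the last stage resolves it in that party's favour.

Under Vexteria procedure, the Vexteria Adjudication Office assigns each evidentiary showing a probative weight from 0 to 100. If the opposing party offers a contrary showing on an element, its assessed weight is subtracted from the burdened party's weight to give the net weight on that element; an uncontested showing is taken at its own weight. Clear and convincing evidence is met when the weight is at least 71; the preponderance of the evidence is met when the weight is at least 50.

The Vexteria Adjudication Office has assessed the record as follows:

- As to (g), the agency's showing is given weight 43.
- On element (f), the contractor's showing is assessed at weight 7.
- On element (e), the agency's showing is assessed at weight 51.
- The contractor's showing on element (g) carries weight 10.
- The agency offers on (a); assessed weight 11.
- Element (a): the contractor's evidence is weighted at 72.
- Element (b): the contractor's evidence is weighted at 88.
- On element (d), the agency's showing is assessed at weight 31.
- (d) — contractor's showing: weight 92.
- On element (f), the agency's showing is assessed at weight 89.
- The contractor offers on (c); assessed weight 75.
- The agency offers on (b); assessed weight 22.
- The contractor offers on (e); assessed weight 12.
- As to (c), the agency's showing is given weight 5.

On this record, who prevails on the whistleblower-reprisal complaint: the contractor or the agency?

Stage 1 — burden on contractor; standard: the preponderance of the evidence (weight is at least 50).
    (a): 72 − 11 = 61 ≥ 50 [met]
    (b): 88 − 22 = 66 ≥ 50 [met]
  Stage 1 carried; the burden remains with the contractor.
Stage 2 — burden on contractor; standard: clear and convincing evidence (weight is at least 71).
    (c): 75 − 5 = 70 < 71 [not met]
    (d): 92 − 31 = 61 < 71 [not met]
  The contractor does not carry Stage 2.
The analysis ends at Stage 2; the agency prevails.

agency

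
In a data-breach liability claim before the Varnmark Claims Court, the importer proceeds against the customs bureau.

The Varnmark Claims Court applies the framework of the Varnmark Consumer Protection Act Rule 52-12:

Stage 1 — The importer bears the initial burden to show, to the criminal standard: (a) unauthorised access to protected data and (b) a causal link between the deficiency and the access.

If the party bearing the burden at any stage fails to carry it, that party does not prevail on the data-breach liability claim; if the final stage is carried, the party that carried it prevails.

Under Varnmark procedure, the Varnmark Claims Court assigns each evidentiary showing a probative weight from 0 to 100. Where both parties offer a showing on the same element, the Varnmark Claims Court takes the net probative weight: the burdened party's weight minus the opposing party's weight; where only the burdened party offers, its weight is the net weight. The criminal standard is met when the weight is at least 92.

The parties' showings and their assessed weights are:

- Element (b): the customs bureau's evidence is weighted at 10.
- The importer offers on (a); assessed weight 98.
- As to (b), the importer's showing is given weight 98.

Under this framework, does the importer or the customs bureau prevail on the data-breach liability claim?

At Stage 1 the importer must meet the criminal standard (weight is at least 92): on (a) the weight is 98, which does reach 92, so (a) meets the standard; on (b) the weight is 98 less the opposing 10 gives net 88, which does not reach 92, so (b) does not meet the standard.
  The importer does not carry Stage 1.
The customs bureau prevails.

customs bureau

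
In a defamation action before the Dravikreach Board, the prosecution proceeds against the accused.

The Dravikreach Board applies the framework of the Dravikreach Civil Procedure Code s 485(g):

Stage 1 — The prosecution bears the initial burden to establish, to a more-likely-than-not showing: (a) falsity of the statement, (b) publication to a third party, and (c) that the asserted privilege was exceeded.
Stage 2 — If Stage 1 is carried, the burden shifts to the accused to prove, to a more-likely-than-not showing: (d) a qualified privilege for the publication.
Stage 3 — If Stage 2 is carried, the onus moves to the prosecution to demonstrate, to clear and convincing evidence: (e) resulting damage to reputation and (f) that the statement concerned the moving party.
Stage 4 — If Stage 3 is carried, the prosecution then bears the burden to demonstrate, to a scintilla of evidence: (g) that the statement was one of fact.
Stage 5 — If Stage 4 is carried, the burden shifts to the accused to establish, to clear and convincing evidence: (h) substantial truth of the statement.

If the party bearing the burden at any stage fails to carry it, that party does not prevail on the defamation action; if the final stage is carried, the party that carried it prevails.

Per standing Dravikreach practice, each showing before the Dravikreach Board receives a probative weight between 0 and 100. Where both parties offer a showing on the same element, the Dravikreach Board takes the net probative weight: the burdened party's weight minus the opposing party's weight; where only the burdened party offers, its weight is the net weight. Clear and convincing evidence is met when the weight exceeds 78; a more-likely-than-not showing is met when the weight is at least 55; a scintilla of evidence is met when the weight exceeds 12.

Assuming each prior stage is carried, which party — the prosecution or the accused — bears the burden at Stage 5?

accused

Stage 5's rule assigns the burden to the accused (to clear and convincing evidence).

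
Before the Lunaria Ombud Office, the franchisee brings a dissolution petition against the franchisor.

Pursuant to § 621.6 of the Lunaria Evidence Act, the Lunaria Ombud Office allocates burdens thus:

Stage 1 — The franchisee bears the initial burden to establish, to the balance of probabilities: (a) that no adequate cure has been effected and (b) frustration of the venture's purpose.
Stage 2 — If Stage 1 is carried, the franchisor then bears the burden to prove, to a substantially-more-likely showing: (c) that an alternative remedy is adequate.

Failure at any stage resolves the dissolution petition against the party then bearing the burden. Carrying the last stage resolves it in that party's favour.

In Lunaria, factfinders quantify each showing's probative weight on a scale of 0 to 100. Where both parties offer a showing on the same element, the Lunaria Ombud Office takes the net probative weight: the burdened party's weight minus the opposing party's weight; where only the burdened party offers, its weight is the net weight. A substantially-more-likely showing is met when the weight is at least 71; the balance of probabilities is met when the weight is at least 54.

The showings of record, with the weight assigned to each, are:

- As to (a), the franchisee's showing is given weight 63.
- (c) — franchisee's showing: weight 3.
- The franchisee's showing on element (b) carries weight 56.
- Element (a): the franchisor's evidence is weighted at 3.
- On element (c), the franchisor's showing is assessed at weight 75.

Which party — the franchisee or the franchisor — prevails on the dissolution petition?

Stage 1 — burden on franchisee; standard: the balance of probabilities (weight is at least 54).
    (a): 63 − 3 = 60 ≥ 54 [met]
    (b): 56 ≥ 54 [met]
  Stage 1 is satisfied; the onus moves to the franchisor.
Stage 2 — burden on franchisor; standard: a substantially-more-likely showing (weight is at least 71).
    (c): 75 − 3 = 72 ≥ 71 [met]
  The franchisor carries the last stage.
All stages carried — the franchisor prevails.

franchisor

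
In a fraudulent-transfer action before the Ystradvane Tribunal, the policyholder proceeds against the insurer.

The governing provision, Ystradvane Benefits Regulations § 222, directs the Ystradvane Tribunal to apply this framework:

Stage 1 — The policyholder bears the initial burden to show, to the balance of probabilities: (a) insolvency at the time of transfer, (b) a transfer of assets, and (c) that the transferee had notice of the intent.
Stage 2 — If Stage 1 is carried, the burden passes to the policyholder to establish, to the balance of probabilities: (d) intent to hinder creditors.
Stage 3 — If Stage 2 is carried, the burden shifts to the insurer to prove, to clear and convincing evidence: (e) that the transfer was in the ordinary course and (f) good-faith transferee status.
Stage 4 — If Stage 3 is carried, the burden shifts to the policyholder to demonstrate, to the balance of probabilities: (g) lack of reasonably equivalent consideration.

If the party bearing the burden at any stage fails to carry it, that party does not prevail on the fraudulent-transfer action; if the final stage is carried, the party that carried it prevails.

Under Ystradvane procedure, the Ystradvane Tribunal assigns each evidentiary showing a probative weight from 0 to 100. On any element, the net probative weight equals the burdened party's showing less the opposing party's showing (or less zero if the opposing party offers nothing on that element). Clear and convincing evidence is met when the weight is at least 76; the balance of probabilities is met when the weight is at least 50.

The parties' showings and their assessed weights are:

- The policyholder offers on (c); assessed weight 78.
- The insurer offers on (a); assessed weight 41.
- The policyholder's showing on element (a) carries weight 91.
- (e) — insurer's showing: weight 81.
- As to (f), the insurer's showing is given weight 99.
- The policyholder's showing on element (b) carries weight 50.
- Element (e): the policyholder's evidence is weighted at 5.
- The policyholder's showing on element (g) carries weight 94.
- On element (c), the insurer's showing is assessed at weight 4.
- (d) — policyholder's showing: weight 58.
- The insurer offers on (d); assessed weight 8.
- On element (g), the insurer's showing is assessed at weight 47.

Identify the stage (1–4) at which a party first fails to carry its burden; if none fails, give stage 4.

At Stage 1 the policyholder must meet the balance of probabilities (weight is at least 50): on (a) the weight is 91 less the opposing 41 gives net 50, which does reach 50, so (a) meets the standard; on (b) the weight is 50, which does reach 50, so (b) meets the standard; on (c) the weight is 78 less the opposing 4 gives net 74, which does reach 50, so (c) meets the standard.
  Stage 1 is satisfied; the policyholder continues to bear the burden.
At Stage 2 the policyholder must meet the balance of probabilities (weight is at least 50): on (d) the weight is 58 less the opposing 8 gives net 50, ≥ 50, so (d) meets the standard.
  Stage 2 carried; the burden shifts to the insurer.
At Stage 3 the insurer must meet clear and convincing evidence (weight is at least 76): on (e) the weight is 81 less the opposing 5 gives net 76, ≥ 76, so (e) meets the standard; on (f) the weight is 99, ≥ 76, so (f) meets the standard.
  Stage 3 is satisfied; the onus moves to the policyholder.
At Stage 4 the policyholder must meet the balance of probabilities (weight is at least 50): on (g) the weight is 94 less the opposing 47 gives net 47, which does not reach 50, so (g) does not meet the standard.
  Not every element is met, so the policyholder fails to carry Stage 4.
The analysis ends at Stage 4; the insurer prevails.

stage 4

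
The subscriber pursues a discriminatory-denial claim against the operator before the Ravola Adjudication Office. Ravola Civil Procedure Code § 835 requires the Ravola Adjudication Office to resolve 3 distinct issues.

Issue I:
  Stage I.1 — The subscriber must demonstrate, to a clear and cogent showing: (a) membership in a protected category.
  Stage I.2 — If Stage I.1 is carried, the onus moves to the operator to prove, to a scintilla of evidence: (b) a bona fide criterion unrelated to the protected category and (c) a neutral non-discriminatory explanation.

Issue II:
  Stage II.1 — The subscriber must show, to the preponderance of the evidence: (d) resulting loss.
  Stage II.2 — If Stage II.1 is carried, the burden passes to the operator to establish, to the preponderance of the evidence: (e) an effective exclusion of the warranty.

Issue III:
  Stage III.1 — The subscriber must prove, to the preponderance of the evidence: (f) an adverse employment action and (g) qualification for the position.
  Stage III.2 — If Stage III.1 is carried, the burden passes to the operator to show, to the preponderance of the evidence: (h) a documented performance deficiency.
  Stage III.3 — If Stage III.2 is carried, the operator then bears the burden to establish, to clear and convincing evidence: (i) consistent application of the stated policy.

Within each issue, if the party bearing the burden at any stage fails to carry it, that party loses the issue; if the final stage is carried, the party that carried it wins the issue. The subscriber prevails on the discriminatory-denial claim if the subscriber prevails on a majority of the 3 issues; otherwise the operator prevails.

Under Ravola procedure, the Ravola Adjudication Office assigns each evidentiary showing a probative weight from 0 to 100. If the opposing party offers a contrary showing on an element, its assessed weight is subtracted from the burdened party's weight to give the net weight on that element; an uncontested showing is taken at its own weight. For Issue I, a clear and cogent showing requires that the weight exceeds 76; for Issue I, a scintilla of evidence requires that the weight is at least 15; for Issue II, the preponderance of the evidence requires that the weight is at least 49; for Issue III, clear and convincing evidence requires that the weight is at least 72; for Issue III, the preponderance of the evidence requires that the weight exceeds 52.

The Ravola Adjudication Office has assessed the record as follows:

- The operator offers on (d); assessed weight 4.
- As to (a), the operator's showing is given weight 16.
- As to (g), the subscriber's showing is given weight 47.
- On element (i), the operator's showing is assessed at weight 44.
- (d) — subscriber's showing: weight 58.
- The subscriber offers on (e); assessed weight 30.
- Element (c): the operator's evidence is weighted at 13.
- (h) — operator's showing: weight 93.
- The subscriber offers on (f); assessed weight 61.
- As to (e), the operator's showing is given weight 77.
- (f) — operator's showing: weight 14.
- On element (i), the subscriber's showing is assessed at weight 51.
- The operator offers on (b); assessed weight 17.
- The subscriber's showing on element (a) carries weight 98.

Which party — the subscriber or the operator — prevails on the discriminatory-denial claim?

— Issue I —
Stage I.1 — burden on subscriber; standard: a clear and cogent showing (weight exceeds 76).
    (a): 98 − 16 = 82 > 76 [met]
  Stage I.1 is satisfied; the onus moves to the operator.
Stage I.2 — burden on operator; standard: a scintilla of evidence (weight is at least 15).
    (b): 17 ≥ 15 [met]
    (c): 13 < 15 [not met]
  The operator does not carry Stage I.2.
The analysis ends at Stage I.2; the subscriber prevails on this issue.
— Issue II —
Stage II.1 (subscriber, the preponderance of the evidence, weight is at least 49): (d) net 58−4=54 ≥ 49 — meets.
  All elements met. The burden passes to the operator.
Stage II.2 (operator, the preponderance of the evidence, weight is at least 49): (e) net 77−30=47 < 49 — fails.
  Not every element is met, so the operator fails to carry Stage II.2.
So the subscriber prevails on this issue.
— Issue III —
Stage III.1 (subscriber, the preponderance of the evidence, weight exceeds 52): (f) net 61−14=47 ≤ 52 — fails; (g) 47 ≤ 52 — fails.
  The subscriber does not carry Stage III.1.
The operator prevails on this issue.
Per-issue: Issue I → subscriber; Issue II → subscriber; Issue III → operator. The subscriber must prevail on a majority of issues; overall, the subscriber prevails.

subscriber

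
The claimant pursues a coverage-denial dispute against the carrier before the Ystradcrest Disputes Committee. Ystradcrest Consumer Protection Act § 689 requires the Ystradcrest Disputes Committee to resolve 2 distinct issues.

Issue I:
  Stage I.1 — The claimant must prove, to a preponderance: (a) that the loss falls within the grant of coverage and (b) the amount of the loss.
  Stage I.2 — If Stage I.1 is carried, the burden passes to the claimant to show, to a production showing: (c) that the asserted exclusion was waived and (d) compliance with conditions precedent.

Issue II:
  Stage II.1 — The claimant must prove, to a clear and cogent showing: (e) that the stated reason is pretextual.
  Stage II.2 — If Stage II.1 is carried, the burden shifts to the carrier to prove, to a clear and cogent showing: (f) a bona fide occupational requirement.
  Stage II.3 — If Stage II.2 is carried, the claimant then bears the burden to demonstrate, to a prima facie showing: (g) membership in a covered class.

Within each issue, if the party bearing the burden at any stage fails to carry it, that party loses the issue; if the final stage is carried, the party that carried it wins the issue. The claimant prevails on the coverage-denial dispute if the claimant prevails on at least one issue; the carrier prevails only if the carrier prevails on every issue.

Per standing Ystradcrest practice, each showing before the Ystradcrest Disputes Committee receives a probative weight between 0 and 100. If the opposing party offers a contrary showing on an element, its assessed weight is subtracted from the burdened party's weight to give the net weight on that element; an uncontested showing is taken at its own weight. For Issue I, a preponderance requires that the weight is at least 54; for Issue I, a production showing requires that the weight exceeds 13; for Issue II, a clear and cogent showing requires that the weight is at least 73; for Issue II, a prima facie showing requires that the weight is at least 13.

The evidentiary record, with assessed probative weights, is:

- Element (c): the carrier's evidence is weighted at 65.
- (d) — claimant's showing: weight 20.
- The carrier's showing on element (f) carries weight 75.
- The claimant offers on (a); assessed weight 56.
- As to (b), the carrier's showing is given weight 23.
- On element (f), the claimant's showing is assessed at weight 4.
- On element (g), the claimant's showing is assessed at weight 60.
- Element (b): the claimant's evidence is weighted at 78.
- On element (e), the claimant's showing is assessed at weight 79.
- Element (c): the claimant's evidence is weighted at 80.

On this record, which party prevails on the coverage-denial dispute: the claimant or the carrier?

claimant

— Issue I —
Stage I.1 (claimant, a preponderance, weight is at least 54): (a) 56 ≥ 54 — meets; (b) net 78−23=55 ≥ 54 — meets.
  All elements met. The claimant retains the burden for Stage I.2.
Stage I.2 (claimant, a production showing, weight exceeds 13): (c) net 80−65=15 > 13 — meets; (d) 20 > 13 — meets.
  Stage I.2 carried; the final stage is satisfied.
Every stage carried; the claimant prevails on this issue.
— Issue II —
Stage II.1 — burden on claimant; standard: a clear and cogent showing (weight is at least 73).
    (e): 79 ≥ 73 [met]
  All elements met. The burden passes to the carrier.
Stage II.2 — burden on carrier; standard: a clear and cogent showing (weight is at least 73).
    (f): 75 − 4 = 71 < 73 [not met]
  Stage II.2 not carried; the carrier fails its burden.
The analysis ends at Stage II.2; the claimant prevails on this issue.
Per-issue: Issue I → claimant; Issue II → claimant. The claimant must prevail on at least one issue; overall, the claimant prevails.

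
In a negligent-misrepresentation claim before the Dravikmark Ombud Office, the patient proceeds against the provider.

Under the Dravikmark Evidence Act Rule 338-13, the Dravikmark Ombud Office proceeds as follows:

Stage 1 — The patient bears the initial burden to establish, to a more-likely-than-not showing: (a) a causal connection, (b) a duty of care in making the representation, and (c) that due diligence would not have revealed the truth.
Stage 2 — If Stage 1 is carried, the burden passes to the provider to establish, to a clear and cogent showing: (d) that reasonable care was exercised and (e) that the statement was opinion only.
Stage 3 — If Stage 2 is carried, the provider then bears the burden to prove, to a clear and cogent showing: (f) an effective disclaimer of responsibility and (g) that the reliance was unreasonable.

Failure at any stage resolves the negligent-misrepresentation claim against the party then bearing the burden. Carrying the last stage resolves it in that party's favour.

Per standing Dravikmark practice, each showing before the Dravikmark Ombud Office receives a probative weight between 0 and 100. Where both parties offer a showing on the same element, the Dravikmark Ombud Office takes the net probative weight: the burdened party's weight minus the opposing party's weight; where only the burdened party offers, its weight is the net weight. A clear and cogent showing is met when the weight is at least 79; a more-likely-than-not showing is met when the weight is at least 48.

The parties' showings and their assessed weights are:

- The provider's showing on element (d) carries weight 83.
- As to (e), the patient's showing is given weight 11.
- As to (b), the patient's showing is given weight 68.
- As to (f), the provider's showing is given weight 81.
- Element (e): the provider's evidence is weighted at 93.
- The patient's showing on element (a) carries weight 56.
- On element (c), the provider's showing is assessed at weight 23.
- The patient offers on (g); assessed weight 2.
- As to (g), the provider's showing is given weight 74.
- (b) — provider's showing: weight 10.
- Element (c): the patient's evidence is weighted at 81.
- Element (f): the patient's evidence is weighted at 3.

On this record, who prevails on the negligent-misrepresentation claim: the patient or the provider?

Stage 1 (patient, a more-likely-than-not showing, weight is at least 48): (a) 56 ≥ 48 — meets; (b) net 68−10=58 ≥ 48 — meets; (c) net 81−23=58 ≥ 48 — meets.
  Stage 1 is satisfied; the onus moves to the provider.
Stage 2 (provider, a clear and cogent showing, weight is at least 79): (d) 83 ≥ 79 — meets; (e) net 93−11=82 ≥ 79 — meets.
  All elements met. The provider retains the burden for Stage 3.
Stage 3 (provider, a clear and cogent showing, weight is at least 79): (f) net 81−3=78 < 79 — fails; (g) net 74−2=72 < 79 — fails.
  The provider does not carry Stage 3.
So the patient prevails.

patient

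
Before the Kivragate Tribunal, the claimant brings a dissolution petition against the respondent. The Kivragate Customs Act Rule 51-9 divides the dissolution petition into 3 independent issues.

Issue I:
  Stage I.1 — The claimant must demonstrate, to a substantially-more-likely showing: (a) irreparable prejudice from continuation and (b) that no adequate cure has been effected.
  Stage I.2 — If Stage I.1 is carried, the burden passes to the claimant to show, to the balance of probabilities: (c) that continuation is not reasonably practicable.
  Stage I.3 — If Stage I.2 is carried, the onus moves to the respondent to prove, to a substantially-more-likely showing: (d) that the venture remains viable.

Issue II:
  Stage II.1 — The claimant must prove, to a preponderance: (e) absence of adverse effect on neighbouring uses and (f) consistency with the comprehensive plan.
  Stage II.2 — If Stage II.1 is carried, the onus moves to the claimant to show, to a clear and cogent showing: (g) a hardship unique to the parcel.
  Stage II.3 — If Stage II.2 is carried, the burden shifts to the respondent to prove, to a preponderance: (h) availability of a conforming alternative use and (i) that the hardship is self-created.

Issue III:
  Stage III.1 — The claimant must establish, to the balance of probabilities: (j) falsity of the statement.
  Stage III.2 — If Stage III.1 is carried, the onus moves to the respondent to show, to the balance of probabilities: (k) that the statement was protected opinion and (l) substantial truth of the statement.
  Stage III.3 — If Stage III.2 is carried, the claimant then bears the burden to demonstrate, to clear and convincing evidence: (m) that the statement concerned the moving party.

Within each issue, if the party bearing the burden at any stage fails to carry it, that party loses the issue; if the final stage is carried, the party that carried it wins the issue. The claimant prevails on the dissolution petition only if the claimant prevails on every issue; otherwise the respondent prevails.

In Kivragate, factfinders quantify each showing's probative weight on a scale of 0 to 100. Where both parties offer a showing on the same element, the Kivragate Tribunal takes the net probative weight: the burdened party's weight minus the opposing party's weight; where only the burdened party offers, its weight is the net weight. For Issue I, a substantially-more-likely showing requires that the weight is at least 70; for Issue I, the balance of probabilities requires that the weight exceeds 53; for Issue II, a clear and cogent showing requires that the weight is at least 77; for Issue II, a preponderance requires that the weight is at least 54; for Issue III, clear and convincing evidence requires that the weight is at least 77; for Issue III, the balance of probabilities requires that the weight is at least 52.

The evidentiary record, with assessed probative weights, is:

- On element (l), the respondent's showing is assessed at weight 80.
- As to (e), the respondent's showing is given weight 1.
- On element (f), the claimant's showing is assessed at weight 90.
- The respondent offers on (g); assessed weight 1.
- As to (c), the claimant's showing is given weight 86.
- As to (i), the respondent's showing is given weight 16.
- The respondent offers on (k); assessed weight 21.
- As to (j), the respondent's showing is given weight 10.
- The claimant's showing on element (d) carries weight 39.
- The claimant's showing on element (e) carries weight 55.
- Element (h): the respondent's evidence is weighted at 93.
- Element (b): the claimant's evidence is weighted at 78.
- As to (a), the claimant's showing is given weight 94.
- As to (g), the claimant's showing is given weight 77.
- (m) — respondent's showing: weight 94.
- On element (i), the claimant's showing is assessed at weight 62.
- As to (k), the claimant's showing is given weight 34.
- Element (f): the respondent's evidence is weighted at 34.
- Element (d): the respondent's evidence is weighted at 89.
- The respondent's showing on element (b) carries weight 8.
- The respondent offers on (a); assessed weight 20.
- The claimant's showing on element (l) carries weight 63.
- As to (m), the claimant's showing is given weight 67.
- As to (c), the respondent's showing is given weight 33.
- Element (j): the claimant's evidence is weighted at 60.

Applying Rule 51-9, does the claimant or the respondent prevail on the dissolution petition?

— Issue I —
Stage I.1 (claimant, a substantially-more-likely showing, weight is at least 70): (a) net 94−20=74 ≥ 70 — meets; (b) net 78−8=70 ≥ 70 — meets.
  Stage I.1 is satisfied; the claimant continues to bear the burden.
Stage I.2 (claimant, the balance of probabilities, weight exceeds 53): (c) net 86−33=53 ≤ 53 — fails.
  The claimant does not carry Stage I.2.
The analysis ends at Stage I.2; the respondent prevails on this issue.
— Issue II —
At Stage II.1 the claimant must meet a preponderance (weight is at least 54): on (e) the weight is 55 less the opposing 1 gives net 54, which does reach 54, so (e) meets the standard; on (f) the weight is 90 less the opposing 34 gives net 56, which does reach 54, so (f) meets the standard.
  All elements met. The claimant retains the burden for Stage II.2.
At Stage II.2 the claimant must meet a clear and cogent showing (weight is at least 77): on (g) the weight is 77 less the opposing 1 gives net 76, which does not reach 77, so (g) does not meet the standard.
  Not every element is met, so the claimant fails to carry Stage II.2.
So the respondent prevails on this issue.
— Issue III —
Stage III.1 — burden on claimant; standard: the balance of probabilities (weight is at least 52).
    (j): 60 − 10 = 50 < 52 [not met]
  Not every element is met, so the claimant fails to carry Stage III.1.
The analysis ends at Stage III.1; the respondent prevails on this issue.
Per-issue: Issue I → respondent; Issue II → respondent; Issue III → respondent. The claimant must prevail on every issue; overall, the respondent prevails.

respondent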